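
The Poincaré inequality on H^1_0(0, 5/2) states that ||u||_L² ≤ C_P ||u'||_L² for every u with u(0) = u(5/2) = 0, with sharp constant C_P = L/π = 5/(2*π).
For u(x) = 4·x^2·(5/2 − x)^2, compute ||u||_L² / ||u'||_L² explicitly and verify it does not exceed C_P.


||u||_L² / ||u'||_L² = 5*sqrt(3)/12 < C_P = 5/(2*π).

u(x) = 4·x^2·(5/2 − x)^2, so u'(x) = 2*x*(2*x - 5)*(4*x - 5).
u(x) = 4·x^2·(5/2 − x)^2 vanishes at x = 0 and x = 5/2, so u ∈ H^1_0(0, 5/2). Differentiate via the product rule and integrate the resulting polynomials term by term.
  ∫_0^5/2 u² dx = ∫_0^5/2 (16*x^8 - 160*x^7 + 600*x^6 - 1000*x^5 + 625*x^4) dx. Term by term:
    ∫_0^5/2 16*x^8 dx = 1953125/288;  ∫_0^5/2 -160*x^7 dx = -1953125/64;  ∫_0^5/2 600*x^6 dx = 5859375/112;
    ∫_0^5/2 -1000*x^5 dx = -1953125/48;  ∫_0^5/2 625*x^4 dx = 390625/32.
  Sum: 1953125/288 − 1953125/64 + 5859375/112 − 1953125/48 + 390625/32 = 390625/4032.
  ∫_0^5/2 (u')² dx = ∫_0^5/2 (256*x^6 - 1920*x^5 + 5200*x^4 - 6000*x^3 + 2500*x^2) dx. Term by term:
    ∫_0^5/2 256*x^6 dx = 156250/7;  ∫_0^5/2 -1920*x^5 dx = -78125;  ∫_0^5/2 5200*x^4 dx = 203125/2;
    ∫_0^5/2 -6000*x^3 dx = -234375/4;  ∫_0^5/2 2500*x^2 dx = 78125/6.
  Sum: 156250/7 − 78125 + 203125/2 − 234375/4 + 78125/6 = 15625/84.
∫_0^5/2 u² dx = 390625/4032, so ||u||_L² = 625*sqrt(7)/168.
∫_0^5/2 (u')² dx = 15625/84, so ||u'||_L² = 125*sqrt(21)/42.
Ratio ||u||_L² / ||u'||_L² = 5*sqrt(3)/12.
Sharp Poincaré constant on H^1_0(0, 5/2) is C_P = L/π = 5/(2*π), achieved by sin(2*π/5·x).
A polynomial bump cannot attain the sharp Poincaré constant (only the first sine eigenfunction does), so the ratio is strictly less than C_P, consistent with ||u||_L² ≤ C_P ||u'||_L².


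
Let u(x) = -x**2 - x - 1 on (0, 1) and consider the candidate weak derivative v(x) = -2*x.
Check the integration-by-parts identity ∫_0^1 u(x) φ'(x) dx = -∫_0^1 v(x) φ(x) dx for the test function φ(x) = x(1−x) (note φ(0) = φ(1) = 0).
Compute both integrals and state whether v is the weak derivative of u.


LHS = 1/3, RHS = 1/6. No, v is not the weak derivative of u.

u(x) = -x**2 - x - 1, classical derivative u'(x) = -2*x - 1.
φ(x) = x(1−x), so φ'(x) = 1 - 2*x.
Note φ(0) = φ(1) = 0, so the boundary term u·φ vanishes.
LHS = ∫_0^1 u(x) φ'(x) dx = ∫_0^1 (2*x^3 + x^2 + x - 1) dx. Term by term:
  ∫_0^1 2*x^3 dx = 1/2;  ∫_0^1 x^2 dx = 1/3;  ∫_0^1 x dx = 1/2;
  ∫_0^1 -1 dx = -1.
Sum: 1/2 + 1/3 + 1/2 − 1 = 1/3.
So LHS = 1/3.
∫_0^1 v(x) φ(x) dx = ∫_0^1 (2*x^3 - 2*x^2) dx. Term by term:
  ∫_0^1 2*x^3 dx = 1/2;  ∫_0^1 -2*x^2 dx = -2/3.
Sum: 1/2 − 2/3 = -1/6.
So RHS = -∫_0^1 v(x) φ(x) dx = 1/6.
LHS − RHS = 1/6 ≠ 0, so the identity fails.
(For a valid weak derivative the identity must hold for EVERY test function, in particular this one. The failure shows v is NOT the weak derivative of u.)
Correct weak derivative would be u'(x) = -2*x - 1.


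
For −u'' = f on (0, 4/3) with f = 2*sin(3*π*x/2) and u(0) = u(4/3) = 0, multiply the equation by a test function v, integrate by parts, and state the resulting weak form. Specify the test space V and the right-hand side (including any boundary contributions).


V = H^1_0(0, 4/3) (so v(0) = v(4/3) = 0); weak form: ∫_0^4/3 u'v' dx = ∫_0^4/3 (2*sin(3*π*x/2)) v dx for all v ∈ V.

Multiply both sides by a test function v and integrate from 0 to 4/3:
  ∫_0^4/3 −u''(x) v(x) dx = ∫_0^4/3 f(x) v(x) dx.
Integrate the LHS by parts once:
  ∫_0^4/3 −u'' v dx = −[u'(x) v(x)]_0^4/3 + ∫_0^4/3 u'(x) v'(x) dx.
Thus ∫_0^4/3 u'(x) v'(x) dx = ∫_0^4/3 f(x) v(x) dx + [u'(x) v(x)]_0^4/3.
Choose V so that boundary terms are either known or forced to vanish.
u is Dirichlet: u(0) = u(4/3) = 0. Let V = H^1_0(0, 4/3); then v(0) = v(4/3) = 0, and [u' v]_0^4/3 = 0.
Weak formulation: find u (satisfying any essential BC) such that ∫_0^4/3 u'(x) v'(x) dx = ∫_0^4/3 f v dx for all v ∈ V.
Substituting f(x) = 2*sin(3*π*x/2), the right-hand side is ∫_0^4/3 (2*sin(3*π*x/2)) v dx.


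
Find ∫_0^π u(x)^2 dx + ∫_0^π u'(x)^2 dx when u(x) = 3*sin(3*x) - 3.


||u||_{H^1(0,π)}^2 = -12 + 54*π

u'(x) = 9*cos(3*x).
Expand u² and (u')² and integrate term by term on (0, π), using: for integers n ≥ 1, ∫_0^π sin²(nx) dx = ∫_0^π cos²(nx) dx = π/2; for n ≠ n', ∫_0^π sin(nx)sin(n'x) dx = ∫_0^π cos(nx)cos(n'x) dx = 0; and by product-to-sum, ∫_0^π sin(nx)cos(n'x) dx = ½∫_0^π [sin((n+n')x) + sin((n−n')x)] dx, which is 0 when n+n' is even and 2n/(n²−n'²) when n+n' is odd (it need not vanish on (0, π)). For the constant mode: ∫_0^π 1 dx = π, ∫_0^π cos(nx) dx = 0, ∫_0^π sin(nx) dx = (1−(−1)^n)/n.
  u² squared terms: (-3)²·∫1 dx = 9·π = 9*π;  (3)²·∫sin(3x)² dx = 9·π/2 = 9*π/2.
  u² cross terms: 2·(-3)·(3)·∫1·sin(3x) dx = -18·(2/3) = -12.
  So ∫_0^π u² dx = 9*π + 9*π/2 − 12 = -12 + 27*π/2.
  (u')² squared terms: (9)²·∫cos(3x)² dx = 81·π/2 = 81*π/2.
  So ∫_0^π (u')² dx = 81*π/2.
||u||_{H^1}^2 = (-12 + 27*π/2) + (81*π/2) = -12 + 54*π.


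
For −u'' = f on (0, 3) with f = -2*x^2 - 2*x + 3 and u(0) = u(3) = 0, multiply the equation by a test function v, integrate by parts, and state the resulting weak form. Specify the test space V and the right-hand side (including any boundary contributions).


V = H^1_0(0, 3) (so v(0) = v(3) = 0); weak form: ∫_0^3 u'v' dx = ∫_0^3 (-2*x^2 - 2*x + 3) v dx for all v ∈ V.

Multiply both sides by a test function v and integrate from 0 to 3:
  ∫_0^3 −u''(x) v(x) dx = ∫_0^3 f(x) v(x) dx.
Integrate the LHS by parts once:
  ∫_0^3 −u'' v dx = −[u'(x) v(x)]_0^3 + ∫_0^3 u'(x) v'(x) dx.
Thus ∫_0^3 u'(x) v'(x) dx = ∫_0^3 f(x) v(x) dx + [u'(x) v(x)]_0^3.
Choose V so that boundary terms are either known or forced to vanish.
u is Dirichlet: u(0) = u(3) = 0. Let V = H^1_0(0, 3); then v(0) = v(3) = 0, and [u' v]_0^3 = 0.
Weak formulation: find u (satisfying any essential BC) such that ∫_0^3 u'(x) v'(x) dx = ∫_0^3 f v dx for all v ∈ V.
Substituting f(x) = -2*x^2 - 2*x + 3, the right-hand side is ∫_0^3 (-2*x^2 - 2*x + 3) v dx.


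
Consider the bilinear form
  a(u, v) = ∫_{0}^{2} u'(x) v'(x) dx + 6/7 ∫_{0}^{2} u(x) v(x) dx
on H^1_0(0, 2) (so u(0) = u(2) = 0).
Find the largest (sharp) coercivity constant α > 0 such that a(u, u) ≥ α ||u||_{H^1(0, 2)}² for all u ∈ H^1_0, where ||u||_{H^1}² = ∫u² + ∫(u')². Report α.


α = (24/7 + π^2)/(4 + π^2)

Coercivity of a(·,·) on H^1_0(0, 2) means a(u, u) ≥ α ||u||_{H^1}² for every u ∈ H^1_0.
The interval has length L = 2, and Poincaré/coercivity depend only on L. Here a(u, u) = ∫(u')² + (6/7)·∫u².
Here 0 < c = 6/7 < 1. The condition a(u,u) ≥ α||u||_{H^1}² reads (1−α)∫(u')² ≥ (α−c)∫u². Any admissible α is ≤ 1 (rapidly oscillating u have ∫u²/∫(u')² → 0), and α = 1 would force 0 ≥ (1−c)∫u², impossible since c < 1; so 1−α > 0. By the sharp Poincaré inequality on H^1_0 of an interval of length L, ∫(u')² ≥ (π/L)²∫u² with equality for the first sine mode sin(π(x−x₀)/L) (x₀ the left endpoint), so the inequality holds for all u iff (1−α)(π/L)² ≥ α − c, i.e. α ≤ ((π/L)² + c)/((π/L)² + 1) = (1 + c(L/π)²)/(1 + (L/π)²). With (π/L)² = π^2/4 and c = 6/7, the largest admissible constant is α = ((π/L)² + c)/((π/L)² + 1).
Simplifying, α = (24/7 + π^2)/(4 + π^2).


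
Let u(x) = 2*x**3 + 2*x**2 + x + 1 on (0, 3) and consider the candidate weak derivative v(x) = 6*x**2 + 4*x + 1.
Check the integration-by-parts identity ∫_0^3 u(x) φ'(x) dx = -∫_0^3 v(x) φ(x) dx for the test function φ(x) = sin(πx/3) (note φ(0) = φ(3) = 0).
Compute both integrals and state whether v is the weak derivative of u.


LHS = -204/π + 648/π^3, RHS = -204/π + 648/π^3. Yes, v = u' weakly.

u(x) = 2*x**3 + 2*x**2 + x + 1, classical derivative u'(x) = 6*x**2 + 4*x + 1.
φ(x) = sin(πx/3), so φ'(x) = π*cos(π*x/3)/3.
Note φ(0) = φ(3) = 0, so the boundary term u·φ vanishes.
LHS = ∫_0^3 u(x) φ'(x) dx = ∫_0^3 (2*π*x^3*cos(π*x/3)/3 + 2*π*x^2*cos(π*x/3)/3 + π*x*cos(π*x/3)/3 + π*cos(π*x/3)/3) dx. Term by term:
  ∫_0^3 π*cos(π*x/3)/3 dx = 0;  ∫_0^3 π*x*cos(π*x/3)/3 dx = -6/π;  ∫_0^3 2*π*x^2*cos(π*x/3)/3 dx = -36/π;
  ∫_0^3 2*π*x^3*cos(π*x/3)/3 dx = -162/π + 648/π^3.
Sum: 0 − 6/π − 36/π + -162/π + 648/π^3 = -204/π + 648/π^3.
So LHS = -204/π + 648/π^3.
∫_0^3 v(x) φ(x) dx = ∫_0^3 (6*x^2*sin(π*x/3) + 4*x*sin(π*x/3) + sin(π*x/3)) dx. Term by term:
  ∫_0^3 4*x*sin(π*x/3) dx = 36/π;  ∫_0^3 6*x^2*sin(π*x/3) dx = -648/π^3 + 162/π;  ∫_0^3 sin(π*x/3) dx = 6/π.
Sum: 36/π + -648/π^3 + 162/π + 6/π = -648/π^3 + 204/π.
So RHS = -∫_0^3 v(x) φ(x) dx = -204/π + 648/π^3.
LHS = RHS, so the identity holds for this test φ.
Moreover u is smooth here and v(x) = u'(x) = 6*x**2 + 4*x + 1 pointwise, so the identity holds for every test function. Hence v is the weak derivative of u.


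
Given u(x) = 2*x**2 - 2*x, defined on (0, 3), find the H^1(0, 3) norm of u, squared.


||u||_{H^1}^2 = 762/5

The H^1 norm (squared) on an interval (0, L) is
  ||u||_{H^1}^2 = ∫_0^L u(x)^2 dx + ∫_0^L u'(x)^2 dx.
Compute u'(x) = 4*x - 2.
Then u(x)^2 = 4*x**4 - 8*x**3 + 4*x**2 and u'(x)^2 = 16*x**2 - 16*x + 4.
Integrate each monomial from 0 to 3 using ∫_0^3 c·x^n dx = c·3^(n+1)/(n+1):
  ∫_0^3 u(x)^2 dx = ∫_0^3 (4*x^4 - 8*x^3 + 4*x^2) dx. Term by term:
    ∫_0^3 4*x^4 dx = 972/5;  ∫_0^3 -8*x^3 dx = -162;  ∫_0^3 4*x^2 dx = 36.
  Sum: 972/5 − 162 + 36 = 342/5.
  ∫_0^3 u'(x)^2 dx = ∫_0^3 (16*x^2 - 16*x + 4) dx. Term by term:
    ∫_0^3 16*x^2 dx = 144;  ∫_0^3 -16*x dx = -72;  ∫_0^3 4 dx = 12.
  Sum: 144 − 72 + 12 = 84.
Adding: ||u||_{H^1}^2 = 342/5 + 84 = 762/5.


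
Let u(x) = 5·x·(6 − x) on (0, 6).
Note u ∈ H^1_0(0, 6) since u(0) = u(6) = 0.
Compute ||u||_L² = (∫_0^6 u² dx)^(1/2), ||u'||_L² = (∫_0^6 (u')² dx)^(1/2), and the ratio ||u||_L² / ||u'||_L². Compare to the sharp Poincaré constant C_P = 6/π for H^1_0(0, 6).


||u||_L² / ||u'||_L² = 3*sqrt(10)/5 < C_P = 6/π.

u(x) = 5·x·(6 − x), so u'(x) = 30 - 10*x.
u(x) = 5·x·(6 − x) vanishes at x = 0 and x = 6, so u ∈ H^1_0(0, 6). Differentiate via the product rule and integrate the resulting polynomials term by term.
  ∫_0^6 u² dx = ∫_0^6 (25*x^4 - 300*x^3 + 900*x^2) dx. Term by term:
    ∫_0^6 25*x^4 dx = 38880;  ∫_0^6 -300*x^3 dx = -97200;  ∫_0^6 900*x^2 dx = 64800.
  Sum: 38880 − 97200 + 64800 = 6480.
  ∫_0^6 (u')² dx = ∫_0^6 (100*x^2 - 600*x + 900) dx. Term by term:
    ∫_0^6 100*x^2 dx = 7200;  ∫_0^6 -600*x dx = -10800;  ∫_0^6 900 dx = 5400.
  Sum: 7200 − 10800 + 5400 = 1800.
∫_0^6 u² dx = 6480, so ||u||_L² = 36*sqrt(5).
∫_0^6 (u')² dx = 1800, so ||u'||_L² = 30*sqrt(2).
Ratio ||u||_L² / ||u'||_L² = 3*sqrt(10)/5.
Sharp Poincaré constant on H^1_0(0, 6) is C_P = L/π = 6/π, achieved by sin(π/6·x).
A polynomial bump cannot attain the sharp Poincaré constant (only the first sine eigenfunction does), so the ratio is strictly less than C_P, consistent with ||u||_L² ≤ C_P ||u'||_L².


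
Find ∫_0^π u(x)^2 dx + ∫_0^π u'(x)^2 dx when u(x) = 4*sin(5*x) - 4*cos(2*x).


||u||_{H^1(0,π)}^2 = -1600/21 + 248*π

u'(x) = 8*sin(2*x) + 20*cos(5*x).
Expand u² and (u')² and integrate term by term on (0, π), using: for integers n ≥ 1, ∫_0^π sin²(nx) dx = ∫_0^π cos²(nx) dx = π/2; for n ≠ n', ∫_0^π sin(nx)sin(n'x) dx = ∫_0^π cos(nx)cos(n'x) dx = 0; and by product-to-sum, ∫_0^π sin(nx)cos(n'x) dx = ½∫_0^π [sin((n+n')x) + sin((n−n')x)] dx, which is 0 when n+n' is even and 2n/(n²−n'²) when n+n' is odd (it need not vanish on (0, π)).
  u² squared terms: (-4)²·∫cos(2x)² dx = 16·π/2 = 8*π;  (4)²·∫sin(5x)² dx = 16·π/2 = 8*π.
  u² cross terms: 2·(-4)·(4)·∫cos(2x)·sin(5x) dx = -32·(10/21) = -320/21.
  So ∫_0^π u² dx = 8*π + 8*π − 320/21 = -320/21 + 16*π.
  (u')² squared terms: (8)²·∫sin(2x)² dx = 64·π/2 = 32*π;  (20)²·∫cos(5x)² dx = 400·π/2 = 200*π.
  (u')² cross terms: 2·(8)·(20)·∫sin(2x)·cos(5x) dx = 320·(-4/21) = -1280/21.
  So ∫_0^π (u')² dx = 32*π + 200*π − 1280/21 = -1280/21 + 232*π.
||u||_{H^1}^2 = (-320/21 + 16*π) + (-1280/21 + 232*π) = -1600/21 + 248*π.


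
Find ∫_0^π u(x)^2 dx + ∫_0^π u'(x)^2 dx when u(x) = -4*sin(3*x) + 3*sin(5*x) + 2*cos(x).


||u||_{H^1(0,π)}^2 = 201*π

u'(x) = -2*sin(x) - 12*cos(3*x) + 15*cos(5*x).
Expand u² and (u')² and integrate term by term on (0, π), using: for integers n ≥ 1, ∫_0^π sin²(nx) dx = ∫_0^π cos²(nx) dx = π/2; for n ≠ n', ∫_0^π sin(nx)sin(n'x) dx = ∫_0^π cos(nx)cos(n'x) dx = 0; and by product-to-sum, ∫_0^π sin(nx)cos(n'x) dx = ½∫_0^π [sin((n+n')x) + sin((n−n')x)] dx, which is 0 when n+n' is even and 2n/(n²−n'²) when n+n' is odd (it need not vanish on (0, π)).
  u² squared terms: (-4)²·∫sin(3x)² dx = 16·π/2 = 8*π;  (2)²·∫cos(x)² dx = 4·π/2 = 2*π;  (3)²·∫sin(5x)² dx = 9·π/2 = 9*π/2.
  u² cross terms: 2·(-4)·(2)·∫sin(3x)·cos(x) dx = -16·(0) = 0;  2·(-4)·(3)·∫sin(3x)·sin(5x) dx = -24·(0) = 0;  2·(2)·(3)·∫cos(x)·sin(5x) dx = 12·(0) = 0.
  So ∫_0^π u² dx = 8*π + 2*π + 9*π/2 + 0 + 0 + 0 = 29*π/2.
  (u')² squared terms: (-12)²·∫cos(3x)² dx = 144·π/2 = 72*π;  (-2)²·∫sin(x)² dx = 4·π/2 = 2*π;  (15)²·∫cos(5x)² dx = 225·π/2 = 225*π/2.
  (u')² cross terms: 2·(-12)·(-2)·∫cos(3x)·sin(x) dx = 48·(0) = 0;  2·(-12)·(15)·∫cos(3x)·cos(5x) dx = -360·(0) = 0;  2·(-2)·(15)·∫sin(x)·cos(5x) dx = -60·(0) = 0.
  So ∫_0^π (u')² dx = 72*π + 2*π + 225*π/2 + 0 + 0 + 0 = 373*π/2.
||u||_{H^1}^2 = (29*π/2) + (373*π/2) = 201*π.


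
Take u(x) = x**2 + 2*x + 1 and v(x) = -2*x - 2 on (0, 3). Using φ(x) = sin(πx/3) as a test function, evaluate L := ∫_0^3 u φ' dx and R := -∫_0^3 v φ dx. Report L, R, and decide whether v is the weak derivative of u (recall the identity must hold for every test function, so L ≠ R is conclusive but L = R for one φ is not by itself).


LHS = -30/π, RHS = 30/π. No, v is not the weak derivative of u.

u(x) = x**2 + 2*x + 1, classical derivative u'(x) = 2*x + 2.
φ(x) = sin(πx/3), so φ'(x) = π*cos(π*x/3)/3.
Note φ(0) = φ(3) = 0, so the boundary term u·φ vanishes.
LHS = ∫_0^3 u(x) φ'(x) dx = ∫_0^3 (π*x^2*cos(π*x/3)/3 + 2*π*x*cos(π*x/3)/3 + π*cos(π*x/3)/3) dx. Term by term:
  ∫_0^3 π*cos(π*x/3)/3 dx = 0;  ∫_0^3 π*x^2*cos(π*x/3)/3 dx = -18/π;  ∫_0^3 2*π*x*cos(π*x/3)/3 dx = -12/π.
Sum: 0 − 18/π − 12/π = -30/π.
So LHS = -30/π.
∫_0^3 v(x) φ(x) dx = ∫_0^3 (-2*x*sin(π*x/3) - 2*sin(π*x/3)) dx. Term by term:
  ∫_0^3 -2*sin(π*x/3) dx = -12/π;  ∫_0^3 -2*x*sin(π*x/3) dx = -18/π.
Sum: -12/π − 18/π = -30/π.
So RHS = -∫_0^3 v(x) φ(x) dx = 30/π.
LHS − RHS = -60/π ≠ 0, so the identity fails.
(For a valid weak derivative the identity must hold for EVERY test function, in particular this one. The failure shows v is NOT the weak derivative of u.)
Correct weak derivative would be u'(x) = 2*x + 2.


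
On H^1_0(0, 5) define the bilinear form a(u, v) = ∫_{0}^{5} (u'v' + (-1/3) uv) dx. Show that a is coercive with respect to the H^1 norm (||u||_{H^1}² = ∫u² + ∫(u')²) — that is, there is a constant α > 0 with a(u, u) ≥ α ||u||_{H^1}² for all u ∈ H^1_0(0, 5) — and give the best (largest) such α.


α = (-25/3 + π^2)/(π^2 + 25)

Coercivity of a(·,·) on H^1_0(0, 5) means a(u, u) ≥ α ||u||_{H^1}² for every u ∈ H^1_0.
The interval has length L = 5, and Poincaré/coercivity depend only on L. Here a(u, u) = ∫(u')² + (-1/3)·∫u².
Here c = -1/3 < 0 with |c| < (π/L)² = π^2/25, so coercivity still holds. The condition a(u,u) ≥ α||u||_{H^1}² reads (1−α)∫(u')² ≥ (α−c)∫u². Any admissible α is ≤ 1 (rapidly oscillating u have ∫u²/∫(u')² → 0), and α = 1 would force 0 ≥ (1−c)∫u², impossible since c < 1; so 1−α > 0. By the sharp Poincaré inequality on H^1_0 of an interval of length L, ∫(u')² ≥ (π/L)²∫u² with equality for the first sine mode sin(π(x−x₀)/L) (x₀ the left endpoint), so the inequality holds for all u iff (1−α)(π/L)² ≥ α − c, i.e. α ≤ ((π/L)² + c)/((π/L)² + 1) = (1 + c(L/π)²)/(1 + (L/π)²). (Direct route, valid since c ≤ 0: Poincaré gives c∫u² ≥ c(L/π)²∫(u')², so a(u,u) ≥ (1 + c(L/π)²)∫(u')², while ||u||_{H^1}² ≤ (1 + (L/π)²)∫(u')²; dividing yields the same α.) With (π/L)² = π^2/25 and c = -1/3, the largest admissible constant is α = ((π/L)² + c)/((π/L)² + 1).
Simplifying, α = (-25/3 + π^2)/(π^2 + 25).


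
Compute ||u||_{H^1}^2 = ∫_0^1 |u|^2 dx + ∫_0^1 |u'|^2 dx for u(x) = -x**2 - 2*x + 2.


||u||_{H^1}^2 = 158/15

The H^1 norm (squared) on an interval (0, L) is
  ||u||_{H^1}^2 = ∫_0^L u(x)^2 dx + ∫_0^L u'(x)^2 dx.
Compute u'(x) = -2*x - 2.
Then u(x)^2 = x**4 + 4*x**3 - 8*x + 4 and u'(x)^2 = 4*x**2 + 8*x + 4.
Integrate each monomial from 0 to 1 using ∫_0^1 c·x^n dx = c·1^(n+1)/(n+1):
  ∫_0^1 u(x)^2 dx = ∫_0^1 (x^4 + 4*x^3 - 8*x + 4) dx. Term by term:
    ∫_0^1 x^4 dx = 1/5;  ∫_0^1 4*x^3 dx = 1;  ∫_0^1 -8*x dx = -4;
    ∫_0^1 4 dx = 4.
  Sum: 1/5 + 1 − 4 + 4 = 6/5.
  ∫_0^1 u'(x)^2 dx = ∫_0^1 (4*x^2 + 8*x + 4) dx. Term by term:
    ∫_0^1 4*x^2 dx = 4/3;  ∫_0^1 8*x dx = 4;  ∫_0^1 4 dx = 4.
  Sum: 4/3 + 4 + 4 = 28/3.
Adding: ||u||_{H^1}^2 = 6/5 + 28/3 = 158/15.


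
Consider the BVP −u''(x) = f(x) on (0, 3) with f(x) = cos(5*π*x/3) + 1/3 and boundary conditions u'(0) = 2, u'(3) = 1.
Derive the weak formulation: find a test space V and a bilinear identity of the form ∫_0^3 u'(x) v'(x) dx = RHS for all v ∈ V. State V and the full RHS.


V = H^1(0, 3) (v unrestricted at boundary; u is determined up to an additive constant); weak form: ∫_0^3 u'v' dx = ∫_0^3 (cos(5*π*x/3) + 1/3) v dx + v(3) − 2·v(0) for all v ∈ V.

Multiply both sides by a test function v and integrate from 0 to 3:
  ∫_0^3 −u''(x) v(x) dx = ∫_0^3 f(x) v(x) dx.
Integrate the LHS by parts once:
  ∫_0^3 −u'' v dx = −[u'(x) v(x)]_0^3 + ∫_0^3 u'(x) v'(x) dx.
Thus ∫_0^3 u'(x) v'(x) dx = ∫_0^3 f(x) v(x) dx + [u'(x) v(x)]_0^3.
Choose V so that boundary terms are either known or forced to vanish.
u has inhomogeneous Neumann u'(0) = 2, u'(3) = 1. [u' v]_0^3 = (1)·v(3) − (2)·v(0) = v(3) − 2·v(0). Take V = H^1(0, 3); boundary term becomes part of RHS.
Weak formulation: find u (satisfying any essential BC) such that ∫_0^3 u'(x) v'(x) dx = ∫_0^3 f v dx + v(3) − 2·v(0) for all v ∈ V (Neumann data are natural BCs: they enter the RHS as boundary terms).
Substituting f(x) = cos(5*π*x/3) + 1/3, the right-hand side is ∫_0^3 (cos(5*π*x/3) + 1/3) v dx + v(3) − 2·v(0).
Compatibility check (pure Neumann): taking v ≡ 1 ∈ V gives 0 = ∫_0^3 f dx + (1) − (2), i.e. ∫_0^3 f dx must equal u'(0) − u'(3) = 1. Indeed ∫_0^3 (cos(5*π*x/3) + 1/3) dx = 1, so the data are compatible. The solution is then unique only up to an additive constant (fix it e.g. by requiring ∫_0^3 u dx = 0).


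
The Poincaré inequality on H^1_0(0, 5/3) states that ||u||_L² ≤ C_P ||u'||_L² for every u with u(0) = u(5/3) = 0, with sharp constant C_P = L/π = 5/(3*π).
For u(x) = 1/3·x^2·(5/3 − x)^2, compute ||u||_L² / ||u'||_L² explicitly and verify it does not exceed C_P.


||u||_L² / ||u'||_L² = 5*sqrt(3)/18 < C_P = 5/(3*π).

u(x) = 1/3·x^2·(5/3 − x)^2, so u'(x) = 2*x*(3*x - 5)*(6*x - 5)/27.
u(x) = 1/3·x^2·(5/3 − x)^2 vanishes at x = 0 and x = 5/3, so u ∈ H^1_0(0, 5/3). Differentiate via the product rule and integrate the resulting polynomials term by term.
  ∫_0^5/3 u² dx = ∫_0^5/3 (x^8/9 - 20*x^7/27 + 50*x^6/27 - 500*x^5/243 + 625*x^4/729) dx. Term by term:
    ∫_0^5/3 x^8/9 dx = 1953125/1594323;  ∫_0^5/3 -20*x^7/27 dx = -1953125/354294;  ∫_0^5/3 50*x^6/27 dx = 3906250/413343;
    ∫_0^5/3 -500*x^5/243 dx = -3906250/531441;  ∫_0^5/3 625*x^4/729 dx = 390625/177147.
  Sum: 1953125/1594323 − 1953125/354294 + 3906250/413343 − 3906250/531441 + 390625/177147 = 390625/22320522.
  ∫_0^5/3 (u')² dx = ∫_0^5/3 (16*x^6/9 - 80*x^5/9 + 1300*x^4/81 - 1000*x^3/81 + 2500*x^2/729) dx. Term by term:
    ∫_0^5/3 16*x^6/9 dx = 1250000/137781;  ∫_0^5/3 -80*x^5/9 dx = -625000/19683;  ∫_0^5/3 1300*x^4/81 dx = 812500/19683;
    ∫_0^5/3 -1000*x^3/81 dx = -156250/6561;  ∫_0^5/3 2500*x^2/729 dx = 312500/59049.
  Sum: 1250000/137781 − 625000/19683 + 812500/19683 − 156250/6561 + 312500/59049 = 31250/413343.
∫_0^5/3 u² dx = 390625/22320522, so ||u||_L² = 625*sqrt(42)/30618.
∫_0^5/3 (u')² dx = 31250/413343, so ||u'||_L² = 125*sqrt(14)/1701.
Ratio ||u||_L² / ||u'||_L² = 5*sqrt(3)/18.
Sharp Poincaré constant on H^1_0(0, 5/3) is C_P = L/π = 5/(3*π), achieved by sin(3*π/5·x).
A polynomial bump cannot attain the sharp Poincaré constant (only the first sine eigenfunction does), so the ratio is strictly less than C_P, consistent with ||u||_L² ≤ C_P ||u'||_L².


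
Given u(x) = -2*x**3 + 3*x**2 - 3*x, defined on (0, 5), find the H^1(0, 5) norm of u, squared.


||u||_{H^1}^2 = 530955/14

The H^1 norm (squared) on an interval (0, L) is
  ||u||_{H^1}^2 = ∫_0^L u(x)^2 dx + ∫_0^L u'(x)^2 dx.
Compute u'(x) = -6*x**2 + 6*x - 3.
Then u(x)^2 = 4*x**6 - 12*x**5 + 21*x**4 - 18*x**3 + 9*x**2 and u'(x)^2 = 36*x**4 - 72*x**3 + 72*x**2 - 36*x + 9.
Integrate each monomial from 0 to 5 using ∫_0^5 c·x^n dx = c·5^(n+1)/(n+1):
  ∫_0^5 u(x)^2 dx = ∫_0^5 (4*x^6 - 12*x^5 + 21*x^4 - 18*x^3 + 9*x^2) dx. Term by term:
    ∫_0^5 4*x^6 dx = 312500/7;  ∫_0^5 -12*x^5 dx = -31250;  ∫_0^5 21*x^4 dx = 13125;
    ∫_0^5 -18*x^3 dx = -5625/2;  ∫_0^5 9*x^2 dx = 375.
  Sum: 312500/7 − 31250 + 13125 − 5625/2 + 375 = 337125/14.
  ∫_0^5 u'(x)^2 dx = ∫_0^5 (36*x^4 - 72*x^3 + 72*x^2 - 36*x + 9) dx. Term by term:
    ∫_0^5 36*x^4 dx = 22500;  ∫_0^5 -72*x^3 dx = -11250;  ∫_0^5 72*x^2 dx = 3000;
    ∫_0^5 -36*x dx = -450;  ∫_0^5 9 dx = 45.
  Sum: 22500 − 11250 + 3000 − 450 + 45 = 13845.
Adding: ||u||_{H^1}^2 = 337125/14 + 13845 = 530955/14.


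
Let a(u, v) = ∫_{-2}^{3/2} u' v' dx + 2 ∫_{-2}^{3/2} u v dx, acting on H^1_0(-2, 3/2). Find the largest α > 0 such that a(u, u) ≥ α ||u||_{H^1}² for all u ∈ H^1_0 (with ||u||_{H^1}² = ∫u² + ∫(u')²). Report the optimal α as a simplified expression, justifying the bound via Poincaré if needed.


α = 1

Coercivity of a(·,·) on H^1_0(-2, 3/2) means a(u, u) ≥ α ||u||_{H^1}² for every u ∈ H^1_0.
The interval has length L = 7/2, and Poincaré/coercivity depend only on L. Here a(u, u) = ∫(u')² + (2)·∫u².
Here c = 2 ≥ 1, so a(u,u) = ∫(u')² + c∫u² ≥ ∫(u')² + ∫u² = ||u||_{H^1}², i.e. α = 1 works. No larger α is possible: a(u,u) ≥ α||u||_{H^1}² means (1−α)∫(u')² ≥ (α−c)∫u², and for the modes u_n = sin(nπ(x−x₀)/L) (x₀ the left endpoint) one has ∫u_n²/∫(u_n')² = (L/(nπ))² → 0, so a(u_n,u_n)/||u_n||_{H^1}² → 1. Hence the optimal constant is α = 1.
Therefore α = 1.


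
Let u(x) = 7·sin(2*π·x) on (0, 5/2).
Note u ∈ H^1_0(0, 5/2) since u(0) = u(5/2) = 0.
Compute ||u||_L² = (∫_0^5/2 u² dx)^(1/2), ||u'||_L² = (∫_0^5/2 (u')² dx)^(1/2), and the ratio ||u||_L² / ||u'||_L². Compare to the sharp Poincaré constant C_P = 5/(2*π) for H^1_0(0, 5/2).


||u||_L² / ||u'||_L² = 1/(2*π) < C_P = 5/(2*π).

u(x) = 7·sin(2*π·x), so u'(x) = 14*π*cos(2*π*x).
Writing u(x) = A·sin(kπx/L) with A = 7 and k = 5, use ∫_0^L sin²(kπx/L) dx = L/2 and ∫_0^L cos²(kπx/L) dx = L/2.
u² = 49·sin²(2*π·x) and (u')² = 196*π^2·cos²(2*π·x), and each of sin², cos² integrates to L/2 = 5/4 over (0, 5/2).
∫_0^5/2 u² dx = 245/4, so ||u||_L² = 7*sqrt(5)/2.
∫_0^5/2 (u')² dx = 245*π^2, so ||u'||_L² = 7*sqrt(5)*π.
Ratio ||u||_L² / ||u'||_L² = 1/(2*π).
Sharp Poincaré constant on H^1_0(0, 5/2) is C_P = L/π = 5/(2*π), achieved by sin(2*π/5·x).
This is the k = 5 harmonic; the ratio L/(kπ) is strictly less than C_P = L/π, consistent with the sharp inequality ||u||_L² ≤ C_P ||u'||_L².


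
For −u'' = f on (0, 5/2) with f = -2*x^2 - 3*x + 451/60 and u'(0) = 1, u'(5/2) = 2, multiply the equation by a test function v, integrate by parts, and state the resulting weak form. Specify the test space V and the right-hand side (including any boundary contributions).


V = H^1(0, 5/2) (v unrestricted at boundary; u is determined up to an additive constant); weak form: ∫_0^5/2 u'v' dx = ∫_0^5/2 (-2*x^2 - 3*x + 451/60) v dx + 2·v(5/2) − v(0) for all v ∈ V.

Multiply both sides by a test function v and integrate from 0 to 5/2:
  ∫_0^5/2 −u''(x) v(x) dx = ∫_0^5/2 f(x) v(x) dx.
Integrate the LHS by parts once:
  ∫_0^5/2 −u'' v dx = −[u'(x) v(x)]_0^5/2 + ∫_0^5/2 u'(x) v'(x) dx.
Thus ∫_0^5/2 u'(x) v'(x) dx = ∫_0^5/2 f(x) v(x) dx + [u'(x) v(x)]_0^5/2.
Choose V so that boundary terms are either known or forced to vanish.
u has inhomogeneous Neumann u'(0) = 1, u'(5/2) = 2. [u' v]_0^5/2 = (2)·v(5/2) − (1)·v(0) = 2·v(5/2) − v(0). Take V = H^1(0, 5/2); boundary term becomes part of RHS.
Weak formulation: find u (satisfying any essential BC) such that ∫_0^5/2 u'(x) v'(x) dx = ∫_0^5/2 f v dx + 2·v(5/2) − v(0) for all v ∈ V (Neumann data are natural BCs: they enter the RHS as boundary terms).
Substituting f(x) = -2*x^2 - 3*x + 451/60, the right-hand side is ∫_0^5/2 (-2*x^2 - 3*x + 451/60) v dx + 2·v(5/2) − v(0).
Compatibility check (pure Neumann): taking v ≡ 1 ∈ V gives 0 = ∫_0^5/2 f dx + (2) − (1), i.e. ∫_0^5/2 f dx must equal u'(0) − u'(5/2) = -1. Indeed ∫_0^5/2 (-2*x^2 - 3*x + 451/60) dx = -1, so the data are compatible. The solution is then unique only up to an additive constant (fix it e.g. by requiring ∫_0^5/2 u dx = 0).


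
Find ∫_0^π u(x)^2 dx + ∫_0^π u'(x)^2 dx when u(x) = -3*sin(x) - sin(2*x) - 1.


||u||_{H^1(0,π)}^2 = 12 + 25*π/2

u'(x) = -3*cos(x) - 2*cos(2*x).
Expand u² and (u')² and integrate term by term on (0, π), using: for integers n ≥ 1, ∫_0^π sin²(nx) dx = ∫_0^π cos²(nx) dx = π/2; for n ≠ n', ∫_0^π sin(nx)sin(n'x) dx = ∫_0^π cos(nx)cos(n'x) dx = 0; and by product-to-sum, ∫_0^π sin(nx)cos(n'x) dx = ½∫_0^π [sin((n+n')x) + sin((n−n')x)] dx, which is 0 when n+n' is even and 2n/(n²−n'²) when n+n' is odd (it need not vanish on (0, π)). For the constant mode: ∫_0^π 1 dx = π, ∫_0^π cos(nx) dx = 0, ∫_0^π sin(nx) dx = (1−(−1)^n)/n.
  u² squared terms: (-1)²·∫1 dx = 1·π = π;  (-1)²·∫sin(2x)² dx = 1·π/2 = π/2;  (-3)²·∫sin(x)² dx = 9·π/2 = 9*π/2.
  u² cross terms: 2·(-1)·(-1)·∫1·sin(2x) dx = 2·(0) = 0;  2·(-1)·(-3)·∫1·sin(x) dx = 6·(2) = 12;  2·(-1)·(-3)·∫sin(2x)·sin(x) dx = 6·(0) = 0.
  So ∫_0^π u² dx = π + π/2 + 9*π/2 + 0 + 12 + 0 = 12 + 6*π.
  (u')² squared terms: (-3)²·∫cos(x)² dx = 9·π/2 = 9*π/2;  (-2)²·∫cos(2x)² dx = 4·π/2 = 2*π.
  (u')² cross terms: 2·(-3)·(-2)·∫cos(x)·cos(2x) dx = 12·(0) = 0.
  So ∫_0^π (u')² dx = 9*π/2 + 2*π + 0 = 13*π/2.
||u||_{H^1}^2 = (12 + 6*π) + (13*π/2) = 12 + 25*π/2.


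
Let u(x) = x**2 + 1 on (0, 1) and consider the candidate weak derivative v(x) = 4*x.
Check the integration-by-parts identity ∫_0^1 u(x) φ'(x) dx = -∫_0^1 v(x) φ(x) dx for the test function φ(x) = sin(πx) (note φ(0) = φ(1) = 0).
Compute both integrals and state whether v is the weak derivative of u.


LHS = -2/π, RHS = -4/π. No, v is not the weak derivative of u.

u(x) = x**2 + 1, classical derivative u'(x) = 2*x.
φ(x) = sin(πx), so φ'(x) = π*cos(π*x).
Note φ(0) = φ(1) = 0, so the boundary term u·φ vanishes.
LHS = ∫_0^1 u(x) φ'(x) dx = ∫_0^1 (π*x^2*cos(π*x) + π*cos(π*x)) dx. Term by term:
  ∫_0^1 π*cos(π*x) dx = 0;  ∫_0^1 π*x^2*cos(π*x) dx = -2/π.
Sum: 0 − 2/π = -2/π.
So LHS = -2/π.
∫_0^1 v(x) φ(x) dx = ∫_0^1 (4*x*sin(π*x)) dx. Term by term:
  ∫_0^1 4*x*sin(π*x) dx = 4/π.
So RHS = -∫_0^1 v(x) φ(x) dx = -4/π.
LHS − RHS = 2/π ≠ 0, so the identity fails.
(For a valid weak derivative the identity must hold for EVERY test function, in particular this one. The failure shows v is NOT the weak derivative of u.)
Correct weak derivative would be u'(x) = 2*x.


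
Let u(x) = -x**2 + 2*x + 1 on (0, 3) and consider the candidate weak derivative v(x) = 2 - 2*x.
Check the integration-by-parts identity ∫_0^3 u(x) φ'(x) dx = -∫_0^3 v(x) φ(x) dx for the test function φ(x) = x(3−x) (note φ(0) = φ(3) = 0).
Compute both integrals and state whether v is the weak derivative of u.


LHS = 9/2, RHS = 9/2. Yes, v = u' weakly.

u(x) = -x**2 + 2*x + 1, classical derivative u'(x) = 2 - 2*x.
φ(x) = x(3−x), so φ'(x) = 3 - 2*x.
Note φ(0) = φ(3) = 0, so the boundary term u·φ vanishes.
LHS = ∫_0^3 u(x) φ'(x) dx = ∫_0^3 (2*x^3 - 7*x^2 + 4*x + 3) dx. Term by term:
  ∫_0^3 2*x^3 dx = 81/2;  ∫_0^3 -7*x^2 dx = -63;  ∫_0^3 4*x dx = 18;
  ∫_0^3 3 dx = 9.
Sum: 81/2 − 63 + 18 + 9 = 9/2.
So LHS = 9/2.
∫_0^3 v(x) φ(x) dx = ∫_0^3 (2*x^3 - 8*x^2 + 6*x) dx. Term by term:
  ∫_0^3 2*x^3 dx = 81/2;  ∫_0^3 -8*x^2 dx = -72;  ∫_0^3 6*x dx = 27.
Sum: 81/2 − 72 + 27 = -9/2.
So RHS = -∫_0^3 v(x) φ(x) dx = 9/2.
LHS = RHS, so the identity holds for this test φ.
Moreover u is smooth here and v(x) = u'(x) = 2 - 2*x pointwise, so the identity holds for every test function. Hence v is the weak derivative of u.


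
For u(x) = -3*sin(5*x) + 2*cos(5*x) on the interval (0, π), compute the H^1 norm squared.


||u||_{H^1(0,π)}^2 = 169*π

u'(x) = -10*sin(5*x) - 15*cos(5*x).
Expand u² and (u')² and integrate term by term on (0, π), using: for integers n ≥ 1, ∫_0^π sin²(nx) dx = ∫_0^π cos²(nx) dx = π/2; for n ≠ n', ∫_0^π sin(nx)sin(n'x) dx = ∫_0^π cos(nx)cos(n'x) dx = 0; and by product-to-sum, ∫_0^π sin(nx)cos(n'x) dx = ½∫_0^π [sin((n+n')x) + sin((n−n')x)] dx, which is 0 when n+n' is even and 2n/(n²−n'²) when n+n' is odd (it need not vanish on (0, π)).
  u² squared terms: (-3)²·∫sin(5x)² dx = 9·π/2 = 9*π/2;  (2)²·∫cos(5x)² dx = 4·π/2 = 2*π.
  u² cross terms: 2·(-3)·(2)·∫sin(5x)·cos(5x) dx = -12·(0) = 0.
  So ∫_0^π u² dx = 9*π/2 + 2*π + 0 = 13*π/2.
  (u')² squared terms: (-15)²·∫cos(5x)² dx = 225·π/2 = 225*π/2;  (-10)²·∫sin(5x)² dx = 100·π/2 = 50*π.
  (u')² cross terms: 2·(-15)·(-10)·∫cos(5x)·sin(5x) dx = 300·(0) = 0.
  So ∫_0^π (u')² dx = 225*π/2 + 50*π + 0 = 325*π/2.
||u||_{H^1}^2 = (13*π/2) + (325*π/2) = 169*π.


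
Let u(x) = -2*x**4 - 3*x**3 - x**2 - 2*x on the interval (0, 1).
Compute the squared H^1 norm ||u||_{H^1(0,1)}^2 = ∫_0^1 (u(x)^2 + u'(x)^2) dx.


||u||_{H^1}^2 = 9463/90

The H^1 norm (squared) on an interval (0, L) is
  ||u||_{H^1}^2 = ∫_0^L u(x)^2 dx + ∫_0^L u'(x)^2 dx.
Compute u'(x) = -8*x**3 - 9*x**2 - 2*x - 2.
Then u(x)^2 = 4*x**8 + 12*x**7 + 13*x**6 + 14*x**5 + 13*x**4 + 4*x**3 + 4*x**2 and u'(x)^2 = 64*x**6 + 144*x**5 + 113*x**4 + 68*x**3 + 40*x**2 + 8*x + 4.
Integrate each monomial from 0 to 1 using ∫_0^1 c·x^n dx = c·1^(n+1)/(n+1):
  ∫_0^1 u(x)^2 dx = ∫_0^1 (4*x^8 + 12*x^7 + 13*x^6 + 14*x^5 + 13*x^4 + 4*x^3 + 4*x^2) dx. Term by term:
    ∫_0^1 4*x^8 dx = 4/9;  ∫_0^1 12*x^7 dx = 3/2;  ∫_0^1 13*x^6 dx = 13/7;
    ∫_0^1 14*x^5 dx = 7/3;  ∫_0^1 13*x^4 dx = 13/5;  ∫_0^1 4*x^3 dx = 1;
    ∫_0^1 4*x^2 dx = 4/3.
  Sum: 4/9 + 3/2 + 13/7 + 7/3 + 13/5 + 1 + 4/3 = 6973/630.
  ∫_0^1 u'(x)^2 dx = ∫_0^1 (64*x^6 + 144*x^5 + 113*x^4 + 68*x^3 + 40*x^2 + 8*x + 4) dx. Term by term:
    ∫_0^1 64*x^6 dx = 64/7;  ∫_0^1 144*x^5 dx = 24;  ∫_0^1 113*x^4 dx = 113/5;
    ∫_0^1 68*x^3 dx = 17;  ∫_0^1 40*x^2 dx = 40/3;  ∫_0^1 8*x dx = 4;
    ∫_0^1 4 dx = 4.
  Sum: 64/7 + 24 + 113/5 + 17 + 40/3 + 4 + 4 = 9878/105.
Adding: ||u||_{H^1}^2 = 6973/630 + 9878/105 = 9463/90.


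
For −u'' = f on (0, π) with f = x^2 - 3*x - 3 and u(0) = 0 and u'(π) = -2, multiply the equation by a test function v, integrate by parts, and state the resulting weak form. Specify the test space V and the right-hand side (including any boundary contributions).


V = {v ∈ H^1(0, π) : v(0) = 0} (test functions vanish at x = 0 where u is specified); weak form: ∫_0^π u'v' dx = ∫_0^π (x^2 - 3*x - 3) v dx − 2·v(π) for all v ∈ V.

Multiply both sides by a test function v and integrate from 0 to π:
  ∫_0^π −u''(x) v(x) dx = ∫_0^π f(x) v(x) dx.
Integrate the LHS by parts once:
  ∫_0^π −u'' v dx = −[u'(x) v(x)]_0^π + ∫_0^π u'(x) v'(x) dx.
Thus ∫_0^π u'(x) v'(x) dx = ∫_0^π f(x) v(x) dx + [u'(x) v(x)]_0^π.
Choose V so that boundary terms are either known or forced to vanish.
Mixed BC: u(0) = 0 (Dirichlet) and u'(π) = -2 (Neumann). Define V = {v ∈ H^1(0, π) : v(0) = 0}. Then [u' v]_0^π = u'(π)·v(π) − u'(0)·0 = − 2·v(π).
Weak formulation: find u (satisfying any essential BC) such that ∫_0^π u'(x) v'(x) dx = ∫_0^π f v dx − 2·v(π) for all v ∈ V (Dirichlet at 0 absorbed into V; Neumann datum at x = π contributes the boundary term).
Substituting f(x) = x^2 - 3*x - 3, the right-hand side is ∫_0^π (x^2 - 3*x - 3) v dx − 2·v(π).


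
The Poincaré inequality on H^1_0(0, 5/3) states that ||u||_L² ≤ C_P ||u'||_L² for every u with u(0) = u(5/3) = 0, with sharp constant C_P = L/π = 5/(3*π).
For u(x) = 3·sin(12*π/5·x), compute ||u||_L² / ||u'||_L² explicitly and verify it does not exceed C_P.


||u||_L² / ||u'||_L² = 5/(12*π) < C_P = 5/(3*π).

u(x) = 3·sin(12*π/5·x), so u'(x) = 36*π*cos(12*π*x/5)/5.
Writing u(x) = A·sin(kπx/L) with A = 3 and k = 4, use ∫_0^L sin²(kπx/L) dx = L/2 and ∫_0^L cos²(kπx/L) dx = L/2.
u² = 9·sin²(12*π/5·x) and (u')² = 1296*π^2/25·cos²(12*π/5·x), and each of sin², cos² integrates to L/2 = 5/6 over (0, 5/3).
∫_0^5/3 u² dx = 15/2, so ||u||_L² = sqrt(30)/2.
∫_0^5/3 (u')² dx = 216*π^2/5, so ||u'||_L² = 6*sqrt(30)*π/5.
Ratio ||u||_L² / ||u'||_L² = 5/(12*π).
Sharp Poincaré constant on H^1_0(0, 5/3) is C_P = L/π = 5/(3*π), achieved by sin(3*π/5·x).
This is the k = 4 harmonic; the ratio L/(kπ) is strictly less than C_P = L/π, consistent with the sharp inequality ||u||_L² ≤ C_P ||u'||_L².


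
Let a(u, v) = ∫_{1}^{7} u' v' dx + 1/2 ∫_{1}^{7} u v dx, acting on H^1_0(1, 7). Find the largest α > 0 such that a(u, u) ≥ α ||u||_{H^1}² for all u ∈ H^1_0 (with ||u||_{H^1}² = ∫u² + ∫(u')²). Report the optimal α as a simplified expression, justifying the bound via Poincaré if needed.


α = (π^2 + 18)/(π^2 + 36)

Coercivity of a(·,·) on H^1_0(1, 7) means a(u, u) ≥ α ||u||_{H^1}² for every u ∈ H^1_0.
The interval has length L = 6, and Poincaré/coercivity depend only on L. Here a(u, u) = ∫(u')² + (1/2)·∫u².
Here 0 < c = 1/2 < 1. The condition a(u,u) ≥ α||u||_{H^1}² reads (1−α)∫(u')² ≥ (α−c)∫u². Any admissible α is ≤ 1 (rapidly oscillating u have ∫u²/∫(u')² → 0), and α = 1 would force 0 ≥ (1−c)∫u², impossible since c < 1; so 1−α > 0. By the sharp Poincaré inequality on H^1_0 of an interval of length L, ∫(u')² ≥ (π/L)²∫u² with equality for the first sine mode sin(π(x−x₀)/L) (x₀ the left endpoint), so the inequality holds for all u iff (1−α)(π/L)² ≥ α − c, i.e. α ≤ ((π/L)² + c)/((π/L)² + 1) = (1 + c(L/π)²)/(1 + (L/π)²). With (π/L)² = π^2/36 and c = 1/2, the largest admissible constant is α = ((π/L)² + c)/((π/L)² + 1).
Simplifying, α = (π^2 + 18)/(π^2 + 36).


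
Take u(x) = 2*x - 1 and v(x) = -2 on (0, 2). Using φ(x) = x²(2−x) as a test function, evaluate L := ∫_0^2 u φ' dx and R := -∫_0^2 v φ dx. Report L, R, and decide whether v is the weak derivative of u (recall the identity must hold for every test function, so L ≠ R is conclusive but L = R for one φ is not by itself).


LHS = -8/3, RHS = 8/3. No, v is not the weak derivative of u.

u(x) = 2*x - 1, classical derivative u'(x) = 2.
φ(x) = x²(2−x), so φ'(x) = x*(4 - 3*x).
Note φ(0) = φ(2) = 0, so the boundary term u·φ vanishes.
LHS = ∫_0^2 u(x) φ'(x) dx = ∫_0^2 (-6*x^3 + 11*x^2 - 4*x) dx. Term by term:
  ∫_0^2 -6*x^3 dx = -24;  ∫_0^2 11*x^2 dx = 88/3;  ∫_0^2 -4*x dx = -8.
Sum: -24 + 88/3 − 8 = -8/3.
So LHS = -8/3.
∫_0^2 v(x) φ(x) dx = ∫_0^2 (2*x^3 - 4*x^2) dx. Term by term:
  ∫_0^2 2*x^3 dx = 8;  ∫_0^2 -4*x^2 dx = -32/3.
Sum: 8 − 32/3 = -8/3.
So RHS = -∫_0^2 v(x) φ(x) dx = 8/3.
LHS − RHS = -16/3 ≠ 0, so the identity fails.
(For a valid weak derivative the identity must hold for EVERY test function, in particular this one. The failure shows v is NOT the weak derivative of u.)
Correct weak derivative would be u'(x) = 2.


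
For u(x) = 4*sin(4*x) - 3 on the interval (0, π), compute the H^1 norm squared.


||u||_{H^1(0,π)}^2 = 145*π

u'(x) = 16*cos(4*x).
Expand u² and (u')² and integrate term by term on (0, π), using: for integers n ≥ 1, ∫_0^π sin²(nx) dx = ∫_0^π cos²(nx) dx = π/2; for n ≠ n', ∫_0^π sin(nx)sin(n'x) dx = ∫_0^π cos(nx)cos(n'x) dx = 0; and by product-to-sum, ∫_0^π sin(nx)cos(n'x) dx = ½∫_0^π [sin((n+n')x) + sin((n−n')x)] dx, which is 0 when n+n' is even and 2n/(n²−n'²) when n+n' is odd (it need not vanish on (0, π)). For the constant mode: ∫_0^π 1 dx = π, ∫_0^π cos(nx) dx = 0, ∫_0^π sin(nx) dx = (1−(−1)^n)/n.
  u² squared terms: (-3)²·∫1 dx = 9·π = 9*π;  (4)²·∫sin(4x)² dx = 16·π/2 = 8*π.
  u² cross terms: 2·(-3)·(4)·∫1·sin(4x) dx = -24·(0) = 0.
  So ∫_0^π u² dx = 9*π + 8*π + 0 = 17*π.
  (u')² squared terms: (16)²·∫cos(4x)² dx = 256·π/2 = 128*π.
  So ∫_0^π (u')² dx = 128*π.
||u||_{H^1}^2 = (17*π) + (128*π) = 145*π.


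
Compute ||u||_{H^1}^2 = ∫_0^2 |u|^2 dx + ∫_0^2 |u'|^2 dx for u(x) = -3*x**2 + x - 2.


||u||_{H^1}^2 = 2134/15

The H^1 norm (squared) on an interval (0, L) is
  ||u||_{H^1}^2 = ∫_0^L u(x)^2 dx + ∫_0^L u'(x)^2 dx.
Compute u'(x) = 1 - 6*x.
Then u(x)^2 = 9*x**4 - 6*x**3 + 13*x**2 - 4*x + 4 and u'(x)^2 = 36*x**2 - 12*x + 1.
Integrate each monomial from 0 to 2 using ∫_0^2 c·x^n dx = c·2^(n+1)/(n+1):
  ∫_0^2 u(x)^2 dx = ∫_0^2 (9*x^4 - 6*x^3 + 13*x^2 - 4*x + 4) dx. Term by term:
    ∫_0^2 9*x^4 dx = 288/5;  ∫_0^2 -6*x^3 dx = -24;  ∫_0^2 13*x^2 dx = 104/3;
    ∫_0^2 -4*x dx = -8;  ∫_0^2 4 dx = 8.
  Sum: 288/5 − 24 + 104/3 − 8 + 8 = 1024/15.
  ∫_0^2 u'(x)^2 dx = ∫_0^2 (36*x^2 - 12*x + 1) dx. Term by term:
    ∫_0^2 36*x^2 dx = 96;  ∫_0^2 -12*x dx = -24;  ∫_0^2 1 dx = 2.
  Sum: 96 − 24 + 2 = 74.
Adding: ||u||_{H^1}^2 = 1024/15 + 74 = 2134/15.


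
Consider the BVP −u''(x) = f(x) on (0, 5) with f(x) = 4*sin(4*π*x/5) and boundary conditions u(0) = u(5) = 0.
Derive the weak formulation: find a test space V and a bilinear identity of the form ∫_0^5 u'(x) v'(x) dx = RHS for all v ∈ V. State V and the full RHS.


V = H^1_0(0, 5) (so v(0) = v(5) = 0); weak form: ∫_0^5 u'v' dx = ∫_0^5 (4*sin(4*π*x/5)) v dx for all v ∈ V.

Multiply both sides by a test function v and integrate from 0 to 5:
  ∫_0^5 −u''(x) v(x) dx = ∫_0^5 f(x) v(x) dx.
Integrate the LHS by parts once:
  ∫_0^5 −u'' v dx = −[u'(x) v(x)]_0^5 + ∫_0^5 u'(x) v'(x) dx.
Thus ∫_0^5 u'(x) v'(x) dx = ∫_0^5 f(x) v(x) dx + [u'(x) v(x)]_0^5.
Choose V so that boundary terms are either known or forced to vanish.
u is Dirichlet: u(0) = u(5) = 0. Let V = H^1_0(0, 5); then v(0) = v(5) = 0, and [u' v]_0^5 = 0.
Weak formulation: find u (satisfying any essential BC) such that ∫_0^5 u'(x) v'(x) dx = ∫_0^5 f v dx for all v ∈ V.
Substituting f(x) = 4*sin(4*π*x/5), the right-hand side is ∫_0^5 (4*sin(4*π*x/5)) v dx.


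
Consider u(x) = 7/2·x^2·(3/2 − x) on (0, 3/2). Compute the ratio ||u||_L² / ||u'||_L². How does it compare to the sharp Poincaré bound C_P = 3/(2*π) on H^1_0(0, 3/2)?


||u||_L² / ||u'||_L² = 3*sqrt(14)/28 < C_P = 3/(2*π).

u(x) = 7/2·x^2·(3/2 − x), so u'(x) = 21*x*(1 - x)/2.
u(x) = 7/2·x^2·(3/2 − x) vanishes at x = 0 and x = 3/2, so u ∈ H^1_0(0, 3/2). Differentiate via the product rule and integrate the resulting polynomials term by term.
  ∫_0^3/2 u² dx = ∫_0^3/2 (49*x^6/4 - 147*x^5/4 + 441*x^4/16) dx. Term by term:
    ∫_0^3/2 49*x^6/4 dx = 15309/512;  ∫_0^3/2 -147*x^5/4 dx = -35721/512;  ∫_0^3/2 441*x^4/16 dx = 107163/2560.
  Sum: 15309/512 − 35721/512 + 107163/2560 = 5103/2560.
  ∫_0^3/2 (u')² dx = ∫_0^3/2 (441*x^4/4 - 441*x^3/2 + 441*x^2/4) dx. Term by term:
    ∫_0^3/2 441*x^4/4 dx = 107163/640;  ∫_0^3/2 -441*x^3/2 dx = -35721/128;  ∫_0^3/2 441*x^2/4 dx = 3969/32.
  Sum: 107163/640 − 35721/128 + 3969/32 = 3969/320.
∫_0^3/2 u² dx = 5103/2560, so ||u||_L² = 27*sqrt(70)/160.
∫_0^3/2 (u')² dx = 3969/320, so ||u'||_L² = 63*sqrt(5)/40.
Ratio ||u||_L² / ||u'||_L² = 3*sqrt(14)/28.
Sharp Poincaré constant on H^1_0(0, 3/2) is C_P = L/π = 3/(2*π), achieved by sin(2*π/3·x).
A polynomial bump cannot attain the sharp Poincaré constant (only the first sine eigenfunction does), so the ratio is strictly less than C_P, consistent with ||u||_L² ≤ C_P ||u'||_L².
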